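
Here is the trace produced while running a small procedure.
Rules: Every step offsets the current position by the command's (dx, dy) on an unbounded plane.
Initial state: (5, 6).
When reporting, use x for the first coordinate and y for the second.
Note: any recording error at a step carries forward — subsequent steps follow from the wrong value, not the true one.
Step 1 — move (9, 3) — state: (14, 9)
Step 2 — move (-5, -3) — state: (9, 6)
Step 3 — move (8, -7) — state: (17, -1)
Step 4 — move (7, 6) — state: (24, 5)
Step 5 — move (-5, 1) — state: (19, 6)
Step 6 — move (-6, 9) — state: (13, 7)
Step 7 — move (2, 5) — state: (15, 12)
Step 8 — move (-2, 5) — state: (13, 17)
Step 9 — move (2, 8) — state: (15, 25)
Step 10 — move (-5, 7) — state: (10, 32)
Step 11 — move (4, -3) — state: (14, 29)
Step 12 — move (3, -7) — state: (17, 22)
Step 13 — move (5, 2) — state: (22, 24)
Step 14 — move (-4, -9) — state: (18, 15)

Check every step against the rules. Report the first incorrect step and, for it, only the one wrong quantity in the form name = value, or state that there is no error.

Recomputing the run from the initial state:
step 1: x = 14, y = 9
step 2: x = 9, y = 6
step 3: x = 17, y = -1
step 4: x = 24, y = 5
step 5: x = 19, y = 6
step 6: x = 13, y = 15
step 7: x = 15, y = 20
step 8: x = 13, y = 25
step 9: x = 15, y = 33
step 10: x = 10, y = 40
step 11: x = 14, y = 37
step 12: x = 17, y = 30
step 13: x = 22, y = 32
step 14: x = 18, y = 23
The first disagreement with the trace is at step 6, where the value should be y = 15.

step 6, y = 15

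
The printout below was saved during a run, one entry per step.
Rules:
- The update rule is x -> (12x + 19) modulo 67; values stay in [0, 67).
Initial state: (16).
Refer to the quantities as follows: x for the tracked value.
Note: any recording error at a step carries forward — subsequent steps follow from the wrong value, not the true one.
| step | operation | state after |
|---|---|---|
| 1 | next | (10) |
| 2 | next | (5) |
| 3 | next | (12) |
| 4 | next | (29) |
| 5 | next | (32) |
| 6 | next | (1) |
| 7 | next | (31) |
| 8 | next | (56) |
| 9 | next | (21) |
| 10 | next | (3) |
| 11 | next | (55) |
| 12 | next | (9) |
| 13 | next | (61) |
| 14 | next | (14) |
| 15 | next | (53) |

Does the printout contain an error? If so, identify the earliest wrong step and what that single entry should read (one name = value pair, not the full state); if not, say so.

Recomputing the run from the initial state:
step 1: x = 10
step 2: x = 5
step 3: x = 12
step 4: x = 29
step 5: x = 32
step 6: x = 1
step 7: x = 31
step 8: x = 56
step 9: x = 21
step 10: x = 3
step 11: x = 55
step 12: x = 9
step 13: x = 60
step 14: x = 2
step 15: x = 43
The first disagreement with the printout is at step 13, where the value should be x = 60.

step 13, x = 60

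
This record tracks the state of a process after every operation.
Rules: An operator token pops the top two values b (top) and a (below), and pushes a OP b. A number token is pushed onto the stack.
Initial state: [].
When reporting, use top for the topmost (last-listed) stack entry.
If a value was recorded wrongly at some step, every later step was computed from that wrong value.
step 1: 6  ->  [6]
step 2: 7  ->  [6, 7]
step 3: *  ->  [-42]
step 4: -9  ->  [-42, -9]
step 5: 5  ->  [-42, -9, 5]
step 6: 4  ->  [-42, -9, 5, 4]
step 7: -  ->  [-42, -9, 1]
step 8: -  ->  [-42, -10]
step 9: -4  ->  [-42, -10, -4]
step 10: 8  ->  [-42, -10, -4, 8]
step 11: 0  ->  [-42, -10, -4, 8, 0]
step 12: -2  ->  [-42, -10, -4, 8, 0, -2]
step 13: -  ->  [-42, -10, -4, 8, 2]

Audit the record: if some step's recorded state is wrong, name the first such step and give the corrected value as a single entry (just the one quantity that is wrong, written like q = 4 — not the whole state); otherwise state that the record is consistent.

step 3, top = 42

Recomputing the run from the initial state:
step 1: [6]
step 2: [6, 7]
step 3: [42]
step 4: [42, -9]
step 5: [42, -9, 5]
step 6: [42, -9, 5, 4]
step 7: [42, -9, 1]
step 8: [42, -10]
step 9: [42, -10, -4]
step 10: [42, -10, -4, 8]
step 11: [42, -10, -4, 8, 0]
step 12: [42, -10, -4, 8, 0, -2]
step 13: [42, -10, -4, 8, 2]
The first disagreement with the record is at step 3, where the value should be top = 42.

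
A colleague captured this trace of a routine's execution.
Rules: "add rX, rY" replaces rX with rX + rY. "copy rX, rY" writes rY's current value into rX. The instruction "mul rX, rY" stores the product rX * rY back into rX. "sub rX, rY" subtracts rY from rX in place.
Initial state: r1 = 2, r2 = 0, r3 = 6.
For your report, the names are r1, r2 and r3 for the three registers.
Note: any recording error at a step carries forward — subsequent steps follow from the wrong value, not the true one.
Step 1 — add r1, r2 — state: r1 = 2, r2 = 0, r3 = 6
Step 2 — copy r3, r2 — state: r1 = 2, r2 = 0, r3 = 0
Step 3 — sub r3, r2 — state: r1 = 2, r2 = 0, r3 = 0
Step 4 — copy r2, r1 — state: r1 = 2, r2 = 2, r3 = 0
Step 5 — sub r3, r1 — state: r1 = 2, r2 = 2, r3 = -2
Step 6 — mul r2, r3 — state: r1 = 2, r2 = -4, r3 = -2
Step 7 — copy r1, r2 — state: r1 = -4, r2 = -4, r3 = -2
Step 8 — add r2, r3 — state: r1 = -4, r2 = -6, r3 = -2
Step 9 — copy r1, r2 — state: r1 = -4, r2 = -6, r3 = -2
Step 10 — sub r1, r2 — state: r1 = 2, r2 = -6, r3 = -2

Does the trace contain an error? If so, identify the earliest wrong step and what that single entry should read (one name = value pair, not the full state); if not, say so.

step 9, r1 = -6

Step 1: r1 = 2 + 0 = 2 — checks out.
Step 2: r3 = 0 — agrees with the trace.
Step 3: r3 = 0 - 0 = 0 — in agreement.
Step 4: r2 = 2 — in agreement.
Step 5: r3 = 0 - 2 = -2 — checks out.
Step 6: r2 = 2 * -2 = -4 — agrees with the trace.
Step 7: r1 = -4 — confirmed correct.
Step 8: r2 = -4 + -2 = -6 — matches.
Step 9: r1 = -6 — a discrepancy with the trace.
Step 9 is the first one off; corrected, r1 = -6.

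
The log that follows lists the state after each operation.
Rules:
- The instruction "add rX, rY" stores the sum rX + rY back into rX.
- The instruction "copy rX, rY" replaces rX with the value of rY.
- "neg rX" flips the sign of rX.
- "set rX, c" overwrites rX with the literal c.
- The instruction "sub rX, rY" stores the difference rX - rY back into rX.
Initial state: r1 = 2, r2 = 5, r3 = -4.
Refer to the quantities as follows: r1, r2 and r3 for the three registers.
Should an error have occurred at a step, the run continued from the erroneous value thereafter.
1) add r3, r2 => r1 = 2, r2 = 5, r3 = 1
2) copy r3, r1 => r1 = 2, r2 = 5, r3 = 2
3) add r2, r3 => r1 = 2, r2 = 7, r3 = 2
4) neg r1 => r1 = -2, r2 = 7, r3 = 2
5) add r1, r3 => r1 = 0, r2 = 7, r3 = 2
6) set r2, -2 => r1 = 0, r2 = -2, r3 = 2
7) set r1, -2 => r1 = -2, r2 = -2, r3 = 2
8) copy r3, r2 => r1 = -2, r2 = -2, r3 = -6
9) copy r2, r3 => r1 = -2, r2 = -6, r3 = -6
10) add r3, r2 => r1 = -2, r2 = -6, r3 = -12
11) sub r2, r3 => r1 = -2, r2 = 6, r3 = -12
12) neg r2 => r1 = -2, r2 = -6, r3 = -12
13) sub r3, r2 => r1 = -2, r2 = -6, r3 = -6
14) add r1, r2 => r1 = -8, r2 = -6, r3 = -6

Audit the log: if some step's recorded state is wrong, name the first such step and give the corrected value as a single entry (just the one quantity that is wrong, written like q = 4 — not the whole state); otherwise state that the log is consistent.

step 8, r3 = -2

Recomputing the run from the initial state:
step 1: r1 = 2, r2 = 5, r3 = 1
step 2: r1 = 2, r2 = 5, r3 = 2
step 3: r1 = 2, r2 = 7, r3 = 2
step 4: r1 = -2, r2 = 7, r3 = 2
step 5: r1 = 0, r2 = 7, r3 = 2
step 6: r1 = 0, r2 = -2, r3 = 2
step 7: r1 = -2, r2 = -2, r3 = 2
step 8: r1 = -2, r2 = -2, r3 = -2
step 9: r1 = -2, r2 = -2, r3 = -2
step 10: r1 = -2, r2 = -2, r3 = -4
step 11: r1 = -2, r2 = 2, r3 = -4
step 12: r1 = -2, r2 = -2, r3 = -4
step 13: r1 = -2, r2 = -2, r3 = -2
step 14: r1 = -4, r2 = -2, r3 = -2
The first disagreement with the log is at step 8, where the value should be r3 = -2.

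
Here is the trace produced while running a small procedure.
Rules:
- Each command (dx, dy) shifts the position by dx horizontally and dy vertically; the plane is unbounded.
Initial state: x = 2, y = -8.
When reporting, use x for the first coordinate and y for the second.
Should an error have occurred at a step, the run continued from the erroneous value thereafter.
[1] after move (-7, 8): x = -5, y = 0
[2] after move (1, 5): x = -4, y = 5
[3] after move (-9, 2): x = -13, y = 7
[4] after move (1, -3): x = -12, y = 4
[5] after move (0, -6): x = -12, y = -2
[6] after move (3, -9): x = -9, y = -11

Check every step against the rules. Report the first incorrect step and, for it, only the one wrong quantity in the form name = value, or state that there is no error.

no error

1. x = 2 + (-7) = -5, y = -8 + (8) = 0 (no discrepancy)
2. x = -5 + (1) = -4, y = 0 + (5) = 5 (verified)
3. x = -4 + (-9) = -13, y = 5 + (2) = 7 (agrees with the trace)
4. x = -13 + (1) = -12, y = 7 + (-3) = 4 (no discrepancy)
5. x = -12 + (0) = -12, y = 4 + (-6) = -2 (same as recorded)
6. x = -12 + (3) = -9, y = -2 + (-9) = -11 (verified)
Nothing is out of place; the run is error-free.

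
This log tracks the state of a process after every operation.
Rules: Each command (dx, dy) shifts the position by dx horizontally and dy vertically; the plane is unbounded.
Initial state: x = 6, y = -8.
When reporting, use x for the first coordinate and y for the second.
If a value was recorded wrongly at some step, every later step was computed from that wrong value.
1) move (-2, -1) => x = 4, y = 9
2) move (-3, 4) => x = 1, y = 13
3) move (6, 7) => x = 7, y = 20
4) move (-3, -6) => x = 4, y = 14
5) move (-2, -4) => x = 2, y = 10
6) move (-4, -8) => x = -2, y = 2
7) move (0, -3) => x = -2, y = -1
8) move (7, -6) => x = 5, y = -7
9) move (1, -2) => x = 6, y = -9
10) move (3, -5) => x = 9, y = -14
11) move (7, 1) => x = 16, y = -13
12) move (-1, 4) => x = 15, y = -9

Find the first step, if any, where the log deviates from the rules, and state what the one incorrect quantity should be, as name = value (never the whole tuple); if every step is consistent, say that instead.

step 1, y = -9

Recomputing the run from the initial state:
step 1: x = 4, y = -9
step 2: x = 1, y = -5
step 3: x = 7, y = 2
step 4: x = 4, y = -4
step 5: x = 2, y = -8
step 6: x = -2, y = -16
step 7: x = -2, y = -19
step 8: x = 5, y = -25
step 9: x = 6, y = -27
step 10: x = 9, y = -32
step 11: x = 16, y = -31
step 12: x = 15, y = -27
The first disagreement with the log is at step 1, where the value should be y = -9.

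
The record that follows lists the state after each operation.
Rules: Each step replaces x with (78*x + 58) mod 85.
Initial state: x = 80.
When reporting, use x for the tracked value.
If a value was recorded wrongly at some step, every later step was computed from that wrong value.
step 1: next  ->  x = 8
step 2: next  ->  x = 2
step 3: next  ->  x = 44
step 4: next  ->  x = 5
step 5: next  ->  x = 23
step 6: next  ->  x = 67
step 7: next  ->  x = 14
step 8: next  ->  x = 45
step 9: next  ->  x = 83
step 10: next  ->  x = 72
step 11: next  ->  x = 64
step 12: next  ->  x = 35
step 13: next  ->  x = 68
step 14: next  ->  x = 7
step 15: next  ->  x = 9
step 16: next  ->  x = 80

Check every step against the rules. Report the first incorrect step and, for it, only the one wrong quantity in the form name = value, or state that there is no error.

no error

step 1: x = (78*80 + 58) mod 85 = 8 -> no discrepancy
step 2: x = (78*8 + 58) mod 85 = 2 -> exactly as logged
step 3: x = (78*2 + 58) mod 85 = 44 -> agrees with the record
step 4: x = (78*44 + 58) mod 85 = 5 -> agrees with the record
step 5: x = (78*5 + 58) mod 85 = 23 -> no discrepancy
step 6: x = (78*23 + 58) mod 85 = 67 -> confirmed correct
step 7: x = (78*67 + 58) mod 85 = 14 -> in agreement
step 8: x = (78*14 + 58) mod 85 = 45 -> consistent with the record
step 9: x = (78*45 + 58) mod 85 = 83 -> consistent with the record
step 10: x = (78*83 + 58) mod 85 = 72 -> in agreement
step 11: x = (78*72 + 58) mod 85 = 64 -> consistent with the record
step 12: x = (78*64 + 58) mod 85 = 35 -> consistent with the record
step 13: x = (78*35 + 58) mod 85 = 68 -> confirmed correct
step 14: x = (78*68 + 58) mod 85 = 7 -> agrees with the record
step 15: x = (78*7 + 58) mod 85 = 9 -> in agreement
step 16: x = (78*9 + 58) mod 85 = 80 -> agrees with the record
No step deviates from the rules.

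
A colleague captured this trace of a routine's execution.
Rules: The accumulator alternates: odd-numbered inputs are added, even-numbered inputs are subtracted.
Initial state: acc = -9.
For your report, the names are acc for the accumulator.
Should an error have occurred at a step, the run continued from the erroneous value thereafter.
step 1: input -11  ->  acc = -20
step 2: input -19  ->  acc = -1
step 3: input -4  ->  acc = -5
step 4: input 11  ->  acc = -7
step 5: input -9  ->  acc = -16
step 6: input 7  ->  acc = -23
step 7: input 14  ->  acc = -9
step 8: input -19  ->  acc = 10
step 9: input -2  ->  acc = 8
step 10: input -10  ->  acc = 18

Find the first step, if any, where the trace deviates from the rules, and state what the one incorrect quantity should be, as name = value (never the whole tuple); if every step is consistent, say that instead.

step 4, acc = -16

Step 1: acc = -9 + -11 = -20 — exactly as logged.
Step 2: acc = -20 - -19 = -1 — confirmed correct.
Step 3: acc = -1 + -4 = -5 — agrees with the trace.
Step 4: acc = -5 - 11 = -16 — the recorded entry deviates here.
Step 4 is the first one off; corrected, acc = -16.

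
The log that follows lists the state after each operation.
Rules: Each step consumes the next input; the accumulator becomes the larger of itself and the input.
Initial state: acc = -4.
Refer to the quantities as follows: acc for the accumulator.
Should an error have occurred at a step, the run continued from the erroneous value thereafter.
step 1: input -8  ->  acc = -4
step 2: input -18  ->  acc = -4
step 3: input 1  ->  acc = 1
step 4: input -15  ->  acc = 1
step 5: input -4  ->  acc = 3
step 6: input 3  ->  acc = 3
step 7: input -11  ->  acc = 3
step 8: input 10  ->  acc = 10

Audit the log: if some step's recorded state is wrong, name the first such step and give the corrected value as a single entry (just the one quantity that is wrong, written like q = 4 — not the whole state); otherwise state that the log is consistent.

Step 1: acc = max(-4, -8) = -4 — exactly as logged.
Step 2: acc = max(-4, -18) = -4 — same as recorded.
Step 3: acc = max(-4, 1) = 1 — confirmed correct.
Step 4: acc = max(1, -15) = 1 — matches.
Step 5: acc = max(1, -4) = 1 — first mismatch against the log.
So the first discrepancy is step 5, where the right value is acc = 1.

step 5, acc = 1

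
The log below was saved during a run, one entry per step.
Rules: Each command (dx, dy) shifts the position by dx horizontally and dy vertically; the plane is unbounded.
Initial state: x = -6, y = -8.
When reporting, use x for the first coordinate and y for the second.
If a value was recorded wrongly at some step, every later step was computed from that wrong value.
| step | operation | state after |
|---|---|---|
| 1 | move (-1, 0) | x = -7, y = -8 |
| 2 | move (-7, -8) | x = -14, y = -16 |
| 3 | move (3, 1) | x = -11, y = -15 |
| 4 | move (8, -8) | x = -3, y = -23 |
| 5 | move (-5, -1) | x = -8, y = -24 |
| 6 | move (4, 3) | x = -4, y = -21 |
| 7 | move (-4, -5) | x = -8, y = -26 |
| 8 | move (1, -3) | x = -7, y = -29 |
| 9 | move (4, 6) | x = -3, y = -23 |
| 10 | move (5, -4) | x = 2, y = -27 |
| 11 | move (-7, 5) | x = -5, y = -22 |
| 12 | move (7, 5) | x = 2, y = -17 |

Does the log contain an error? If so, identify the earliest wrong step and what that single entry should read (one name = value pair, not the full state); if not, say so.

Recomputing the run from the initial state:
step 1: x = -7, y = -8
step 2: x = -14, y = -16
step 3: x = -11, y = -15
step 4: x = -3, y = -23
step 5: x = -8, y = -24
step 6: x = -4, y = -21
step 7: x = -8, y = -26
step 8: x = -7, y = -29
step 9: x = -3, y = -23
step 10: x = 2, y = -27
step 11: x = -5, y = -22
step 12: x = 2, y = -17
This matches the log at every step.

no error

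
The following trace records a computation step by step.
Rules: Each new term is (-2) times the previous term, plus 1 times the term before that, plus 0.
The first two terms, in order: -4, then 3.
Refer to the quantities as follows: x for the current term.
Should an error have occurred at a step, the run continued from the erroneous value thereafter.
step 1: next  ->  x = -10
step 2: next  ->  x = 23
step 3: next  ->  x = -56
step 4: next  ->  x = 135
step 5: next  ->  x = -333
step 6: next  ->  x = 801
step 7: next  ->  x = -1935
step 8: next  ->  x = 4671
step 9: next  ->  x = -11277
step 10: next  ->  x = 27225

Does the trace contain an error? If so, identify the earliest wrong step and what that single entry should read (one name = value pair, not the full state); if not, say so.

step 5, x = -326

Recomputing the run from the initial state:
step 1: x = -10
step 2: x = 23
step 3: x = -56
step 4: x = 135
step 5: x = -326
step 6: x = 787
step 7: x = -1900
step 8: x = 4587
step 9: x = -11074
step 10: x = 26735
The first disagreement with the trace is at step 5, where the value should be x = -326.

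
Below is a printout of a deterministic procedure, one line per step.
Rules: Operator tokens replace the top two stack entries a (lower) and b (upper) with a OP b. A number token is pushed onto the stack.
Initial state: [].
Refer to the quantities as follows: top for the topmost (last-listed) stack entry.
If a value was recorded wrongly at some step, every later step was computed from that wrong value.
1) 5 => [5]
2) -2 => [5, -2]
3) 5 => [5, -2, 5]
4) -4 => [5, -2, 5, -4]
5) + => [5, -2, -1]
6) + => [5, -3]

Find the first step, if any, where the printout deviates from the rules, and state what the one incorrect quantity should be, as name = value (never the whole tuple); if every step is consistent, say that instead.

Recomputing the run from the initial state:
step 1: [5]
step 2: [5, -2]
step 3: [5, -2, 5]
step 4: [5, -2, 5, -4]
step 5: [5, -2, 1]
step 6: [5, -1]
The first disagreement with the printout is at step 5, where the value should be top = 1.

step 5, top = 1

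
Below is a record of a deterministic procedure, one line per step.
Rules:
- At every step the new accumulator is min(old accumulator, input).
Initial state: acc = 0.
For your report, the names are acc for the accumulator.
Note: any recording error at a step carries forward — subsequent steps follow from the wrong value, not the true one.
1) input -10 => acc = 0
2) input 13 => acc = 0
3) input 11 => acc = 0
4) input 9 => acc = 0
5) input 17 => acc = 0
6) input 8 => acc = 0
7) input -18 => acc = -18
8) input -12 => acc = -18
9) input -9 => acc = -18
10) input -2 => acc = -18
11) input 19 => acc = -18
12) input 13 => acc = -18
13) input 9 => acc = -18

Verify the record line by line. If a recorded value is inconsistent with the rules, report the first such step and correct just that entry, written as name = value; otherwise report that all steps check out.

step 1, acc = -10

step 1: acc = min(0, -10) = -10 -> the record disagrees here
Conclusion: step 1 carries the first error; the entry should be acc = -10.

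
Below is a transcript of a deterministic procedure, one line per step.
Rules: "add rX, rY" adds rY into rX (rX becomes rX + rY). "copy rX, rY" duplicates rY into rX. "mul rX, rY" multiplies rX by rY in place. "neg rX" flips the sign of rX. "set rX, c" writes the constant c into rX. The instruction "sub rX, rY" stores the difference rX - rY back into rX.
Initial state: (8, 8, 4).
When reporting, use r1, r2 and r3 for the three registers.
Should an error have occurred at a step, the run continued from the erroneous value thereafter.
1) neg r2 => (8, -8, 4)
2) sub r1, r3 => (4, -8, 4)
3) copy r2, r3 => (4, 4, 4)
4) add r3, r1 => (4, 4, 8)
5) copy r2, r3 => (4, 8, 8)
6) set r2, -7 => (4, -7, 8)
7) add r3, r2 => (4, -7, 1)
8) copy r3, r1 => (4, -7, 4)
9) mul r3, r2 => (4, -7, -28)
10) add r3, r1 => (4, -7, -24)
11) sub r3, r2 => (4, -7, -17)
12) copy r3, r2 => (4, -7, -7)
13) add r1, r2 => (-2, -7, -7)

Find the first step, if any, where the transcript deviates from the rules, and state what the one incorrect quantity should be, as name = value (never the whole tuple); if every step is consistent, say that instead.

step 13, r1 = -3

Step 1: r2 = -(8) = -8 — exactly as logged.
Step 2: r1 = 8 - 4 = 4 — verified.
Step 3: r2 = 4 — in agreement.
Step 4: r3 = 4 + 4 = 8 — confirmed correct.
Step 5: r2 = 8 — same as recorded.
Step 6: r2 = -7 — matches.
Step 7: r3 = 8 + -7 = 1 — matches.
Step 8: r3 = 4 — matches.
Step 9: r3 = 4 * -7 = -28 — no discrepancy.
Step 10: r3 = -28 + 4 = -24 — same as recorded.
Step 11: r3 = -24 - -7 = -17 — exactly as logged.
Step 12: r3 = -7 — in agreement.
Step 13: r1 = 4 + -7 = -3 — a discrepancy with the transcript.
So the first discrepancy is step 13, where the right value is r1 = -3.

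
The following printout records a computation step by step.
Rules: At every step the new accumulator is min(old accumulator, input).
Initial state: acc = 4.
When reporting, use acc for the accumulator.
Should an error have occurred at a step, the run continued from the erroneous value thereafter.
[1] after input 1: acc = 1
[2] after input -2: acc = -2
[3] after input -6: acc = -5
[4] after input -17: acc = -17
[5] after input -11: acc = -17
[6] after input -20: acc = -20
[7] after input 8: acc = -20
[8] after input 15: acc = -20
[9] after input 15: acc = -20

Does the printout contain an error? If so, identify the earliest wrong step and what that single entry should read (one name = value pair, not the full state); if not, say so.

step 3, acc = -6

1. acc = min(4, 1) = 1 (confirmed correct)
2. acc = min(1, -2) = -2 (checks out)
3. acc = min(-2, -6) = -6 (the printout has a different value)
So the first discrepancy is step 3, where the right value is acc = -6.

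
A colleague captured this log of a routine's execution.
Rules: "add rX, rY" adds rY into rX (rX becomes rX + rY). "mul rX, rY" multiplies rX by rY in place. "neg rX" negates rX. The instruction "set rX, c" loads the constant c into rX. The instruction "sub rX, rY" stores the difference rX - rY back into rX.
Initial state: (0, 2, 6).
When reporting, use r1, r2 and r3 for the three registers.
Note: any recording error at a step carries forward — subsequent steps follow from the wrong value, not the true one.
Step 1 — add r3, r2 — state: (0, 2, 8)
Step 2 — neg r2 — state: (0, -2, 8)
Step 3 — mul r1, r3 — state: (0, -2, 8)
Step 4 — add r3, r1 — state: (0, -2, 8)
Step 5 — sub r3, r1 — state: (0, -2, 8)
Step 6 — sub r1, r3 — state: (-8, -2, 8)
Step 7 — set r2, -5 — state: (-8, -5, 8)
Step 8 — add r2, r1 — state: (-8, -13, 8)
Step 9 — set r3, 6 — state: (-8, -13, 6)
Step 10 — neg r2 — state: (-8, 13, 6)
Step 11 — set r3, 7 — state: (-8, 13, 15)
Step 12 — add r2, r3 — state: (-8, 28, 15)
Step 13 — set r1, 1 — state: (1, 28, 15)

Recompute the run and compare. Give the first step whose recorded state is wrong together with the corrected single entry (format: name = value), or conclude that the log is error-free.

step 1: r3 = 6 + 2 = 8 -> in agreement
step 2: r2 = -(2) = -2 -> confirmed correct
step 3: r1 = 0 * 8 = 0 -> exactly as logged
step 4: r3 = 8 + 0 = 8 -> matches
step 5: r3 = 8 - 0 = 8 -> verified
step 6: r1 = 0 - 8 = -8 -> in agreement
step 7: r2 = -5 -> checks out
step 8: r2 = -5 + -8 = -13 -> matches
step 9: r3 = 6 -> confirmed correct
step 10: r2 = -(-13) = 13 -> no discrepancy
step 11: r3 = 7 -> a discrepancy with the log
So the first discrepancy is step 11, where the right value is r3 = 7.

step 11, r3 = 7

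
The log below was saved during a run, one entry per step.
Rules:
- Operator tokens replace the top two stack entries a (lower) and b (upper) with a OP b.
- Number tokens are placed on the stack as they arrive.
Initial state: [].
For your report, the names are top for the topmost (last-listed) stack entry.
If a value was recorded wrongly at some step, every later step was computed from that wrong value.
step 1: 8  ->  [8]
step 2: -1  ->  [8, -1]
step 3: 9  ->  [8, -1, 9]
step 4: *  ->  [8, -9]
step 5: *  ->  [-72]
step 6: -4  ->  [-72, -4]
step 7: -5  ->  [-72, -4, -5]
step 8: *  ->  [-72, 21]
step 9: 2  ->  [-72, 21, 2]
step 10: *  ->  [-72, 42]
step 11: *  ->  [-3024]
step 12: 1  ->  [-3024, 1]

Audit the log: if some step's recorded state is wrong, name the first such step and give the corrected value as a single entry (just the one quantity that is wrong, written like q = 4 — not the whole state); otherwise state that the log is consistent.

Recomputing the run from the initial state:
step 1: [8]
step 2: [8, -1]
step 3: [8, -1, 9]
step 4: [8, -9]
step 5: [-72]
step 6: [-72, -4]
step 7: [-72, -4, -5]
step 8: [-72, 20]
step 9: [-72, 20, 2]
step 10: [-72, 40]
step 11: [-2880]
step 12: [-2880, 1]
The first disagreement with the log is at step 8, where the value should be top = 20.

step 8, top = 20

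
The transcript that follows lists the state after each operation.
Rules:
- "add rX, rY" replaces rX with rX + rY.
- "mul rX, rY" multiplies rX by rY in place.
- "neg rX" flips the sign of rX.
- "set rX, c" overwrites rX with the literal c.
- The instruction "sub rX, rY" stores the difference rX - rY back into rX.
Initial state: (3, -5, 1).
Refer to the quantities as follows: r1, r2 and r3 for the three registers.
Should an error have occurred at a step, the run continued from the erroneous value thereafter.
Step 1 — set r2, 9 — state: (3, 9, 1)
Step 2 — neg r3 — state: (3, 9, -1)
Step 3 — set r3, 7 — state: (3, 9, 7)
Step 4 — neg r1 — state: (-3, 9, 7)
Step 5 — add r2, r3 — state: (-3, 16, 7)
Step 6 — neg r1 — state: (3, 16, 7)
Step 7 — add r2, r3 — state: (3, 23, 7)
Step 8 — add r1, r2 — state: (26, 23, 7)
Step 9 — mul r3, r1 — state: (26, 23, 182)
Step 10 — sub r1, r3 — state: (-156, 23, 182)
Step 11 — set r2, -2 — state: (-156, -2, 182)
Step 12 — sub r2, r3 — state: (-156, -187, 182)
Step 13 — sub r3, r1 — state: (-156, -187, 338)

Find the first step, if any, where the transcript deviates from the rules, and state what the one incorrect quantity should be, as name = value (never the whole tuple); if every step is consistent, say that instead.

Step 1: r2 = 9 — matches.
Step 2: r3 = -(1) = -1 — no discrepancy.
Step 3: r3 = 7 — exactly as logged.
Step 4: r1 = -(3) = -3 — same as recorded.
Step 5: r2 = 9 + 7 = 16 — same as recorded.
Step 6: r1 = -(-3) = 3 — no discrepancy.
Step 7: r2 = 16 + 7 = 23 — agrees with the transcript.
Step 8: r1 = 3 + 23 = 26 — checks out.
Step 9: r3 = 7 * 26 = 182 — confirmed correct.
Step 10: r1 = 26 - 182 = -156 — confirmed correct.
Step 11: r2 = -2 — matches.
Step 12: r2 = -2 - 182 = -184 — the entry is off here.
So the first discrepancy is step 12, where the right value is r2 = -184.

step 12, r2 = -184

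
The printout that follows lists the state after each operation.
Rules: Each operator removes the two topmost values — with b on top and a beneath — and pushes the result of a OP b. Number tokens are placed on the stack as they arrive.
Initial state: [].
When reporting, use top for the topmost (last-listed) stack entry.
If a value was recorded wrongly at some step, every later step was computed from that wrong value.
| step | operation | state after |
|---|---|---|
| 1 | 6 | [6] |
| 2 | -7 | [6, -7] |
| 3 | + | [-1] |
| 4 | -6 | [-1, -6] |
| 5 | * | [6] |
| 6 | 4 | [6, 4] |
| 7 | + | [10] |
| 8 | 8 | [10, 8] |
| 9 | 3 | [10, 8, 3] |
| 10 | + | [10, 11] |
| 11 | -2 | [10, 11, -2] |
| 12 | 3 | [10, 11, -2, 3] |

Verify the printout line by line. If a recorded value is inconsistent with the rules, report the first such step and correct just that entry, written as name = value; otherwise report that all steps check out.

no error

Recomputing the run from the initial state:
step 1: [6]
step 2: [6, -7]
step 3: [-1]
step 4: [-1, -6]
step 5: [6]
step 6: [6, 4]
step 7: [10]
step 8: [10, 8]
step 9: [10, 8, 3]
step 10: [10, 11]
step 11: [10, 11, -2]
step 12: [10, 11, -2, 3]
This matches the printout at every step.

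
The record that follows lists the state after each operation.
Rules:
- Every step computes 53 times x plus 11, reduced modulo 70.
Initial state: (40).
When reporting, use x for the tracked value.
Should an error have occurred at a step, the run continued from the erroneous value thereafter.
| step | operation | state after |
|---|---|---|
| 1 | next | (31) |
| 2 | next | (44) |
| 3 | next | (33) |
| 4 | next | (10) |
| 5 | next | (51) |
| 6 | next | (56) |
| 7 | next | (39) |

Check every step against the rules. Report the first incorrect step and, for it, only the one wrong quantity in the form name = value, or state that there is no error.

Recomputing the run from the initial state:
step 1: x = 31
step 2: x = 44
step 3: x = 33
step 4: x = 10
step 5: x = 51
step 6: x = 54
step 7: x = 3
The first disagreement with the record is at step 6, where the value should be x = 54.

step 6, x = 54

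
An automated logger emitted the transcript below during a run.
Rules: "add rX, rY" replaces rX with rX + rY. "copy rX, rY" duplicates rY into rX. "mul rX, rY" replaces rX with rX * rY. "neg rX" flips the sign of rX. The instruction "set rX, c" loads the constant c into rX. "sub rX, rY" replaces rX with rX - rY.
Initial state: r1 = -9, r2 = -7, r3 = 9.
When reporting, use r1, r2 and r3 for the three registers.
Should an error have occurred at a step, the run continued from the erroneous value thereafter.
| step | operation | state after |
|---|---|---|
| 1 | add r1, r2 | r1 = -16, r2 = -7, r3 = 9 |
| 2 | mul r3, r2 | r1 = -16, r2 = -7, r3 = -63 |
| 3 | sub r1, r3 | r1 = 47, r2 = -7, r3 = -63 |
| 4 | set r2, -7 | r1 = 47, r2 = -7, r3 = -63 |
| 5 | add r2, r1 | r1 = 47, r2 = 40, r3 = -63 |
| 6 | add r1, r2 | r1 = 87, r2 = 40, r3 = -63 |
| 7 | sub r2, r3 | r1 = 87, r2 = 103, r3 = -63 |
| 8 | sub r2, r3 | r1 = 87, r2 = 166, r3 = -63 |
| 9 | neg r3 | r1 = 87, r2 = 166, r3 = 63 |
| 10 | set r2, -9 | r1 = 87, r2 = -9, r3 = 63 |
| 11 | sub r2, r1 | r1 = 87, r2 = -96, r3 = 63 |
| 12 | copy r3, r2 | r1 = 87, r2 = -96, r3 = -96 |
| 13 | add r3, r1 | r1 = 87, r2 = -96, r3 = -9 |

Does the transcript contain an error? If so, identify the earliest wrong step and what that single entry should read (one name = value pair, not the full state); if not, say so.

no error

step 1: r1 = -9 + -7 = -16 -> in agreement
step 2: r3 = 9 * -7 = -63 -> in agreement
step 3: r1 = -16 - -63 = 47 -> in agreement
step 4: r2 = -7 -> no discrepancy
step 5: r2 = -7 + 47 = 40 -> same as recorded
step 6: r1 = 47 + 40 = 87 -> confirmed correct
step 7: r2 = 40 - -63 = 103 -> verified
step 8: r2 = 103 - -63 = 166 -> confirmed correct
step 9: r3 = -(-63) = 63 -> verified
step 10: r2 = -9 -> matches
step 11: r2 = -9 - 87 = -96 -> confirmed correct
step 12: r3 = -96 -> verified
step 13: r3 = -96 + 87 = -9 -> matches
The whole run recomputes cleanly — no discrepancies.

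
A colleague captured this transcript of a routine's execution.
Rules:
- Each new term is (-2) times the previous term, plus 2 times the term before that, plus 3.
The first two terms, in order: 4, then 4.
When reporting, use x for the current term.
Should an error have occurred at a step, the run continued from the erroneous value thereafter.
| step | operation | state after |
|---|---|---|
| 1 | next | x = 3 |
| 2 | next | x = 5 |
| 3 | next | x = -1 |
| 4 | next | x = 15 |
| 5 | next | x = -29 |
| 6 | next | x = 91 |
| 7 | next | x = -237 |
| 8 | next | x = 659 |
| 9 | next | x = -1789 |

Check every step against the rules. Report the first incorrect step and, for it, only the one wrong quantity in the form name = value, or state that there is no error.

no error

1. x = -2*(4) + (2)*(4) + (3) = 3 (checks out)
2. x = -2*(3) + (2)*(4) + (3) = 5 (consistent with the transcript)
3. x = -2*(5) + (2)*(3) + (3) = -1 (checks out)
4. x = -2*(-1) + (2)*(5) + (3) = 15 (matches)
5. x = -2*(15) + (2)*(-1) + (3) = -29 (exactly as logged)
6. x = -2*(-29) + (2)*(15) + (3) = 91 (confirmed correct)
7. x = -2*(91) + (2)*(-29) + (3) = -237 (verified)
8. x = -2*(-237) + (2)*(91) + (3) = 659 (consistent with the transcript)
9. x = -2*(659) + (2)*(-237) + (3) = -1789 (exactly as logged)
All steps check out; nothing to correct.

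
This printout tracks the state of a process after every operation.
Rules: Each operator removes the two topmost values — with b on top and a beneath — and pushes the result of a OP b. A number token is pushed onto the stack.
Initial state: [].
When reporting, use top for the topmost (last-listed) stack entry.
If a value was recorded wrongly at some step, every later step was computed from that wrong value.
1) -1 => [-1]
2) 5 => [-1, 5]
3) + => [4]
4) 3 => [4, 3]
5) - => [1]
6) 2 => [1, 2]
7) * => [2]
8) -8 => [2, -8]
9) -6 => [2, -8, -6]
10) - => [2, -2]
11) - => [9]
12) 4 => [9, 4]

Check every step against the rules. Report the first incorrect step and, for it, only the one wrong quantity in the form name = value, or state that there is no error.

step 11, top = 4

step 1: push -1: top = -1 -> exactly as logged
step 2: push 5: top = 5 -> in agreement
step 3: -1 + 5 = 4 -> agrees with the printout
step 4: push 3: top = 3 -> checks out
step 5: 4 - 3 = 1 -> consistent with the printout
step 6: push 2: top = 2 -> checks out
step 7: 1 * 2 = 2 -> checks out
step 8: push -8: top = -8 -> agrees with the printout
step 9: push -6: top = -6 -> confirmed correct
step 10: -8 - -6 = -2 -> no discrepancy
step 11: 2 - -2 = 4 -> not what was recorded
The audit stops at step 11: the recorded entry is wrong and should be top = 4.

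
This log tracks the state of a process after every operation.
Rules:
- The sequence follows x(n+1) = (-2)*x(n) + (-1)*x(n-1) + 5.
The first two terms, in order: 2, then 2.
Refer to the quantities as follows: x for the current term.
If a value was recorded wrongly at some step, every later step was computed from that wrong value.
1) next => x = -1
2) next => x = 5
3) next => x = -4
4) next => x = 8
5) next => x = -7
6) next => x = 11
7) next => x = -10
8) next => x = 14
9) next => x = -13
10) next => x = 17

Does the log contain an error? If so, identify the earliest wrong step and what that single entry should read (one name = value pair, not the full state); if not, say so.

no error

Recomputing the run from the initial state:
step 1: x = -1
step 2: x = 5
step 3: x = -4
step 4: x = 8
step 5: x = -7
step 6: x = 11
step 7: x = -10
step 8: x = 14
step 9: x = -13
step 10: x = 17
This matches the log at every step.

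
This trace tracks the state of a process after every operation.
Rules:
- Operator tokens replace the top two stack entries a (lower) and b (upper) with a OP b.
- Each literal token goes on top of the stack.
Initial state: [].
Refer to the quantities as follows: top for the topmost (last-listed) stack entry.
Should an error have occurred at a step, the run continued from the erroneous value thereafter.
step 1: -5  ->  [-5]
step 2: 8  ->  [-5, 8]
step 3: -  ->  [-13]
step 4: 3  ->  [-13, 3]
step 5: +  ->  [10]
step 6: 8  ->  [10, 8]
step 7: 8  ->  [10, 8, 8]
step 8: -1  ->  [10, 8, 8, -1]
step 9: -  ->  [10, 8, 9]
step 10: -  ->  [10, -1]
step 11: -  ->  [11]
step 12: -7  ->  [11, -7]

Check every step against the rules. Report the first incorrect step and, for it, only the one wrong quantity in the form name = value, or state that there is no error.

step 5, top = -10

Step 1: push -5: top = -5 — matches.
Step 2: push 8: top = 8 — in agreement.
Step 3: -5 - 8 = -13 — checks out.
Step 4: push 3: top = 3 — checks out.
Step 5: -13 + 3 = -10 — a discrepancy with the trace.
First deviation found at step 5; the corrected entry is top = -10.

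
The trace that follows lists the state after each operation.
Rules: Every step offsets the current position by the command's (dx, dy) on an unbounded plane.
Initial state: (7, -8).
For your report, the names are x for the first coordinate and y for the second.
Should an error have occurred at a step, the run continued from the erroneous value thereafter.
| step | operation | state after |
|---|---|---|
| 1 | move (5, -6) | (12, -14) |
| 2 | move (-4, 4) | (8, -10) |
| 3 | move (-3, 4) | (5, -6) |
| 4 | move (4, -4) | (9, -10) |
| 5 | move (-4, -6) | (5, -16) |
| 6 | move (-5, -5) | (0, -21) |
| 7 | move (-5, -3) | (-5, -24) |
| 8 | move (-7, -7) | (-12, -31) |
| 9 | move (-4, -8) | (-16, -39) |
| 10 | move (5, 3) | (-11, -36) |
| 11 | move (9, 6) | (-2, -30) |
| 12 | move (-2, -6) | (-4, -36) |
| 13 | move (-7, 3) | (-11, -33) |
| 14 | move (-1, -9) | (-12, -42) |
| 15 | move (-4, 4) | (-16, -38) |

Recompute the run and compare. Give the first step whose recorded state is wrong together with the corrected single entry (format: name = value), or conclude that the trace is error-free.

no error

step 1: x = 7 + (5) = 12, y = -8 + (-6) = -14 -> matches
step 2: x = 12 + (-4) = 8, y = -14 + (4) = -10 -> no discrepancy
step 3: x = 8 + (-3) = 5, y = -10 + (4) = -6 -> no discrepancy
step 4: x = 5 + (4) = 9, y = -6 + (-4) = -10 -> verified
step 5: x = 9 + (-4) = 5, y = -10 + (-6) = -16 -> checks out
step 6: x = 5 + (-5) = 0, y = -16 + (-5) = -21 -> verified
step 7: x = 0 + (-5) = -5, y = -21 + (-3) = -24 -> confirmed correct
step 8: x = -5 + (-7) = -12, y = -24 + (-7) = -31 -> exactly as logged
step 9: x = -12 + (-4) = -16, y = -31 + (-8) = -39 -> matches
step 10: x = -16 + (5) = -11, y = -39 + (3) = -36 -> matches
step 11: x = -11 + (9) = -2, y = -36 + (6) = -30 -> consistent with the trace
step 12: x = -2 + (-2) = -4, y = -30 + (-6) = -36 -> exactly as logged
step 13: x = -4 + (-7) = -11, y = -36 + (3) = -33 -> matches
step 14: x = -11 + (-1) = -12, y = -33 + (-9) = -42 -> same as recorded
step 15: x = -12 + (-4) = -16, y = -42 + (4) = -38 -> confirmed correct
The recomputation confirms every line.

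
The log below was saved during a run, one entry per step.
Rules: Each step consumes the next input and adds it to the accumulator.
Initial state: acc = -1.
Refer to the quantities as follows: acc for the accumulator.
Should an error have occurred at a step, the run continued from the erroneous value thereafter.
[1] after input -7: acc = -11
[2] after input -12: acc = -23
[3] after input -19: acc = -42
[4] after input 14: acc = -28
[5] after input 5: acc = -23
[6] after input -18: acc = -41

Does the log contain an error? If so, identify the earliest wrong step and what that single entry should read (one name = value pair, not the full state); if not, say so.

step 1, acc = -8

Recomputing the run from the initial state:
step 1: acc = -8
step 2: acc = -20
step 3: acc = -39
step 4: acc = -25
step 5: acc = -20
step 6: acc = -38
The first disagreement with the log is at step 1, where the value should be acc = -8.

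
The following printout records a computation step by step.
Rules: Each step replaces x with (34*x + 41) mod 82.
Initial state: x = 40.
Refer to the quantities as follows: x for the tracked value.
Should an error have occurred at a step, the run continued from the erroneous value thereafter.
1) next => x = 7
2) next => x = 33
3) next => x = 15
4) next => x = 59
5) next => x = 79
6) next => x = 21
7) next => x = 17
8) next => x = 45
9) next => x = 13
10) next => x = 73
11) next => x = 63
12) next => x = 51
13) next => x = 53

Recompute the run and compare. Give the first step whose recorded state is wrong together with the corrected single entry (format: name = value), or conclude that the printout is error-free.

no error

Recomputing the run from the initial state:
step 1: x = 7
step 2: x = 33
step 3: x = 15
step 4: x = 59
step 5: x = 79
step 6: x = 21
step 7: x = 17
step 8: x = 45
step 9: x = 13
step 10: x = 73
step 11: x = 63
step 12: x = 51
step 13: x = 53
This matches the printout at every step.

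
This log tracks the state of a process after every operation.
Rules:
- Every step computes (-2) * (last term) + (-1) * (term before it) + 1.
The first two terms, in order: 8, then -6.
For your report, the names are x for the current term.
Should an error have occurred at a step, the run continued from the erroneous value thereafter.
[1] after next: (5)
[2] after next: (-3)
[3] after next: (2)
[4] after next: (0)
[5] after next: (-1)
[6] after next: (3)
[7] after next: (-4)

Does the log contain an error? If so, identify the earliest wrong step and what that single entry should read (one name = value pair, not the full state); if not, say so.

no error

Recomputing the run from the initial state:
step 1: x = 5
step 2: x = -3
step 3: x = 2
step 4: x = 0
step 5: x = -1
step 6: x = 3
step 7: x = -4
This matches the log at every step.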